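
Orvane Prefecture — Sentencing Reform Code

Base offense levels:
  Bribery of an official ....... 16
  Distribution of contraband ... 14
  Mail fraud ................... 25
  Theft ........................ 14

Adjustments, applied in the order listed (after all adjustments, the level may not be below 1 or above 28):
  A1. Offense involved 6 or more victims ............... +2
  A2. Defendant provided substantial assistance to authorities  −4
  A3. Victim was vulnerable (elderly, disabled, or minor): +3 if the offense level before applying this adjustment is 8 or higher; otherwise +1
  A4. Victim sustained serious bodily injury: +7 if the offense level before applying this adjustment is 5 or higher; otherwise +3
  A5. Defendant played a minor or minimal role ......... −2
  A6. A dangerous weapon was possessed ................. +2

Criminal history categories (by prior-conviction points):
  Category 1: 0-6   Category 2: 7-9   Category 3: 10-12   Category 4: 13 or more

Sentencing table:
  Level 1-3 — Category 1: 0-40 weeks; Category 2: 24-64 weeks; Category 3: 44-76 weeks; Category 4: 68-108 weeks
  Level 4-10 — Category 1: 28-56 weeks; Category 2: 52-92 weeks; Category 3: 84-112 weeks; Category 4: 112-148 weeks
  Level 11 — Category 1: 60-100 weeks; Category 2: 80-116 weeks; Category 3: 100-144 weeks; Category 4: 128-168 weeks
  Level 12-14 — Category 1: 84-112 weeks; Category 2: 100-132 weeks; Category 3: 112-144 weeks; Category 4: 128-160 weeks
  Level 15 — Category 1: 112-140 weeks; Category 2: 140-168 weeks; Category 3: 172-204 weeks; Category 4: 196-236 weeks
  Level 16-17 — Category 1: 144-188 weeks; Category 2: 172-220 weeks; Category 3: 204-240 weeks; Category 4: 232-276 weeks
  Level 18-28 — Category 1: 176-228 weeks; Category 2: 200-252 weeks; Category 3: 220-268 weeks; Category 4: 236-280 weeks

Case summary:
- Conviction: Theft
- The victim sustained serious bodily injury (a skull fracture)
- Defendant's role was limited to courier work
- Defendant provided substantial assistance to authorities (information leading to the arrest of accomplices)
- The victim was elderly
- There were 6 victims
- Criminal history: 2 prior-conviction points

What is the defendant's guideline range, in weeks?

Base offense level for theft: 14.
A1 applies: 14 + 2 = 16.
A2 applies: 16 − 4 = 12.
A3 applies (level before this adjustment is 12 ≥ 8, so +3): 12 + 3 = 15.
A4 applies (level before this adjustment is 15 ≥ 5, so +7): 15 + 7 = 22.
A5 applies: 22 − 2 = 20.
Final offense level: 20.
Criminal history: 2 prior points → Category 1 (0-6).
Level 20 falls in the 18-28 band.
Grid: Level 18-28 × Category 1 = 176-228 weeks.

176-228 weeks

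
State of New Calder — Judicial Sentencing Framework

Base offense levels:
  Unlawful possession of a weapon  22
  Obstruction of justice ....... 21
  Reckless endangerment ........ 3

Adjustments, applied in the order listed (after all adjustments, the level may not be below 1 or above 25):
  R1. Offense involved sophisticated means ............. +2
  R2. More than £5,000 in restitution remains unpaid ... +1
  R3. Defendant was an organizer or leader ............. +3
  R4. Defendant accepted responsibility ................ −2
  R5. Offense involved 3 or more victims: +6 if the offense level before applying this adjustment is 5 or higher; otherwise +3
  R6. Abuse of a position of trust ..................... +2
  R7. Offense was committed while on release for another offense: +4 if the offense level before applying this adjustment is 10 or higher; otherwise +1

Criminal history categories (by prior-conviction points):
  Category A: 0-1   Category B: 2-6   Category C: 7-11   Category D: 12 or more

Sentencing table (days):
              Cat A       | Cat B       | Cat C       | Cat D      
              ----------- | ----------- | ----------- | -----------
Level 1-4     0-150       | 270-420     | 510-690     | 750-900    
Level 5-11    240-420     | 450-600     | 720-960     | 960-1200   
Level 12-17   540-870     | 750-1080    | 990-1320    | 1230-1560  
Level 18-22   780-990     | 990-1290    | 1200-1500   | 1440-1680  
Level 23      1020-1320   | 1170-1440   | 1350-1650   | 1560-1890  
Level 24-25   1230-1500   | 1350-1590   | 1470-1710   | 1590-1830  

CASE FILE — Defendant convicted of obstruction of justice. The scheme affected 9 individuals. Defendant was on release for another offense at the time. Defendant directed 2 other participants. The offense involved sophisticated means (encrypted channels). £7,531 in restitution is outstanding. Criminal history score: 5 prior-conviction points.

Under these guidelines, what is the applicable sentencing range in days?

1350-1590 days

Base offense level for obstruction of justice: 21.
R1 applies: 21 + 2 = 23.
R2 applies: 23 + 1 = 24.
R3 applies: 24 + 3 = 27.
R4 does not apply.
R5 applies (level before this adjustment is 27 ≥ 5, so +6): 27 + 6 = 33.
R7 applies (level before this adjustment is 33 ≥ 10, so +4): 33 + 4 = 37.
Level 37 exceeds the maximum of 25; capped at 25.
Final offense level: 25.
Criminal history: 5 prior points → Category B (2-6).
Level 25 falls in the 24-25 band.
Grid: Level 24-25 × Category B = 1350-1590 days.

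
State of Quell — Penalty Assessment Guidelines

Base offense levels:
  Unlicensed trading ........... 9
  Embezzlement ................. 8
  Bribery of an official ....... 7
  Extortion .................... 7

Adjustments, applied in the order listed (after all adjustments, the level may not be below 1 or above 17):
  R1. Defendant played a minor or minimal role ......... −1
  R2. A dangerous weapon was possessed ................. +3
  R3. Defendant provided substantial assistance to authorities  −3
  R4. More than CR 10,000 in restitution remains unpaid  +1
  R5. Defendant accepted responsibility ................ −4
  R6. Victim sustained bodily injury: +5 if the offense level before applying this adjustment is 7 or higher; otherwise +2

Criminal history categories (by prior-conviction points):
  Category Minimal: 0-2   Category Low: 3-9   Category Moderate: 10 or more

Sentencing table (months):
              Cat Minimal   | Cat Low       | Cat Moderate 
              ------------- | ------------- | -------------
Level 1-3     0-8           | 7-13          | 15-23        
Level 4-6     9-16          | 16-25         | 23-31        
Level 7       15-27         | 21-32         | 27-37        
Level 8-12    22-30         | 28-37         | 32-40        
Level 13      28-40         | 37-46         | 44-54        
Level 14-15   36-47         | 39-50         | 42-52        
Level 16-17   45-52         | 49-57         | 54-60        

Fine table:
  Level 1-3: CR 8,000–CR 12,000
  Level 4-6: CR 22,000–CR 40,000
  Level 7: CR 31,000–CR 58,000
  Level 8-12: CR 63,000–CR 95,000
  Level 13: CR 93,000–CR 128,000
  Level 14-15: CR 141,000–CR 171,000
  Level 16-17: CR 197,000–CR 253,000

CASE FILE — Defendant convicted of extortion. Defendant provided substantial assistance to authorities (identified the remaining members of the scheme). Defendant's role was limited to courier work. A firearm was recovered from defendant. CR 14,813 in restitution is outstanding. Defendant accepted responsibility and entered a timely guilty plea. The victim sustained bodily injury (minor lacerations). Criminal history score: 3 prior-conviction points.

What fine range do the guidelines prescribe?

Base offense level for extortion: 7.
R1 applies: 7 − 1 = 6.
R2 applies: 6 + 3 = 9.
R3 applies: 9 − 3 = 6.
R4 applies: 6 + 1 = 7.
R5 applies: 7 − 4 = 3.
R6 applies (level before this adjustment is 3 < 7, so +2): 3 + 2 = 5.
Final offense level: 5.
Level 5 falls in the 4-6 band.
Fine table: Level 4-6 → CR 22,000–CR 40,000.

CR 22,000–CR 40,000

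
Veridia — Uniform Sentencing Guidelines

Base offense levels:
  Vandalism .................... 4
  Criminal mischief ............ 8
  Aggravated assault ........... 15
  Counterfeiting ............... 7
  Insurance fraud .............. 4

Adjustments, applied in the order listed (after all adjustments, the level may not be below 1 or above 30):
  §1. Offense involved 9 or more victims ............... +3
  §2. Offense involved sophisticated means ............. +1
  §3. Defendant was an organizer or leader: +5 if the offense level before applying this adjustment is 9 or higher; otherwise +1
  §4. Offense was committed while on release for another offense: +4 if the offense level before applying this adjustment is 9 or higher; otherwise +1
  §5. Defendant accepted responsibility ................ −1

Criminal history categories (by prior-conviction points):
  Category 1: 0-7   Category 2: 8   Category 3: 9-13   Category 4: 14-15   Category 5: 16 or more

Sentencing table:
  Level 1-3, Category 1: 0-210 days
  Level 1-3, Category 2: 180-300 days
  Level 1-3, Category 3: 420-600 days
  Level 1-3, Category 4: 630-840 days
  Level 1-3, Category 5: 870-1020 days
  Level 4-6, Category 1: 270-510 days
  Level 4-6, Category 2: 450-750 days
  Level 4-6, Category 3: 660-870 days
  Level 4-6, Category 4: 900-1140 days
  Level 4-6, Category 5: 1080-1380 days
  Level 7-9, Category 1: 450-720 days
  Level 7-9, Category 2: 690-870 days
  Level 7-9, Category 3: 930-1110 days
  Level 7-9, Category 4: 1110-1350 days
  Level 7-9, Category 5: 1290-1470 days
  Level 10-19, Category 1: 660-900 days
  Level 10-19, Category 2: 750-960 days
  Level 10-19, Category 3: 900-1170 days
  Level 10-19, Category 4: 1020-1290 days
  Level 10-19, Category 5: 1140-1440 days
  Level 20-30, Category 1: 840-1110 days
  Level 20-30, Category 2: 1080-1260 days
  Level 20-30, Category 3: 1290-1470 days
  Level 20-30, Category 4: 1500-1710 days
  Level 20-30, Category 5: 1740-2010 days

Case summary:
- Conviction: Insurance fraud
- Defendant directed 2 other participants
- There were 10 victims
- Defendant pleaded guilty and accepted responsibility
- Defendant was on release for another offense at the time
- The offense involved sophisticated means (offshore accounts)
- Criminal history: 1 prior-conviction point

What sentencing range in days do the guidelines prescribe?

660-900 days

Base offense level for insurance fraud: 4.
§1 applies: 4 + 3 = 7.
§2 applies: 7 + 1 = 8.
§3 applies (level before this adjustment is 8 < 9, so +1): 8 + 1 = 9.
§4 applies (level before this adjustment is 9 ≥ 9, so +4): 9 + 4 = 13.
§5 applies: 13 − 1 = 12.
Final offense level: 12.
Criminal history: 1 prior point → Category 1 (0-7).
Level 12 falls in the 10-19 band.
Grid: Level 10-19 × Category 1 = 660-900 days.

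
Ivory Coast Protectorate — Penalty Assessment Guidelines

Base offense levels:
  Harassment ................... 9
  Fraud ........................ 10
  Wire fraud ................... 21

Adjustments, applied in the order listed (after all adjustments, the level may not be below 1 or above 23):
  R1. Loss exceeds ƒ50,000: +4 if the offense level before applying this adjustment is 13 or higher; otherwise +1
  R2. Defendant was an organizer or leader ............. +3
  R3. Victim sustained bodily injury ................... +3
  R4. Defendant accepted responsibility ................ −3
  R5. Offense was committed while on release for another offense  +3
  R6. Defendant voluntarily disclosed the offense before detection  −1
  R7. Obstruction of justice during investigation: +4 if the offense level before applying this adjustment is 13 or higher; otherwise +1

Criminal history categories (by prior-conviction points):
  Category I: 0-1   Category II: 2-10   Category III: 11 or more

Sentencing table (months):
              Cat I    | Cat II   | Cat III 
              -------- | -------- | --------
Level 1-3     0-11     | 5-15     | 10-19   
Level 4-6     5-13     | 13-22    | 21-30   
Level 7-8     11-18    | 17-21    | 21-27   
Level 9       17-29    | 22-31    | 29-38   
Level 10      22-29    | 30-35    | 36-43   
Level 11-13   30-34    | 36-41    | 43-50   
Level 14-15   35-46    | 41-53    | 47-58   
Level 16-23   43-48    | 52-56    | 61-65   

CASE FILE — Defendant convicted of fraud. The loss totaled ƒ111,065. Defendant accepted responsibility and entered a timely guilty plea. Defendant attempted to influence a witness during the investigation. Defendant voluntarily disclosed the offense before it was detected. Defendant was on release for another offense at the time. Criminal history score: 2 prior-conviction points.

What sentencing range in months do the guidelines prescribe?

36-41 months

Base offense level for fraud: 10.
R1 applies (level before this adjustment is 10 < 13, so +1): 10 + 1 = 11.
R3 does not apply.
R4 applies: 11 − 3 = 8.
R5 applies: 8 + 3 = 11.
R6 applies: 11 − 1 = 10.
R7 applies (level before this adjustment is 10 < 13, so +1): 10 + 1 = 11.
Final offense level: 11.
Criminal history: 2 prior points → Category II (2-10).
Level 11 falls in the 11-13 band.
Grid: Level 11-13 × Category II = 36-41 months.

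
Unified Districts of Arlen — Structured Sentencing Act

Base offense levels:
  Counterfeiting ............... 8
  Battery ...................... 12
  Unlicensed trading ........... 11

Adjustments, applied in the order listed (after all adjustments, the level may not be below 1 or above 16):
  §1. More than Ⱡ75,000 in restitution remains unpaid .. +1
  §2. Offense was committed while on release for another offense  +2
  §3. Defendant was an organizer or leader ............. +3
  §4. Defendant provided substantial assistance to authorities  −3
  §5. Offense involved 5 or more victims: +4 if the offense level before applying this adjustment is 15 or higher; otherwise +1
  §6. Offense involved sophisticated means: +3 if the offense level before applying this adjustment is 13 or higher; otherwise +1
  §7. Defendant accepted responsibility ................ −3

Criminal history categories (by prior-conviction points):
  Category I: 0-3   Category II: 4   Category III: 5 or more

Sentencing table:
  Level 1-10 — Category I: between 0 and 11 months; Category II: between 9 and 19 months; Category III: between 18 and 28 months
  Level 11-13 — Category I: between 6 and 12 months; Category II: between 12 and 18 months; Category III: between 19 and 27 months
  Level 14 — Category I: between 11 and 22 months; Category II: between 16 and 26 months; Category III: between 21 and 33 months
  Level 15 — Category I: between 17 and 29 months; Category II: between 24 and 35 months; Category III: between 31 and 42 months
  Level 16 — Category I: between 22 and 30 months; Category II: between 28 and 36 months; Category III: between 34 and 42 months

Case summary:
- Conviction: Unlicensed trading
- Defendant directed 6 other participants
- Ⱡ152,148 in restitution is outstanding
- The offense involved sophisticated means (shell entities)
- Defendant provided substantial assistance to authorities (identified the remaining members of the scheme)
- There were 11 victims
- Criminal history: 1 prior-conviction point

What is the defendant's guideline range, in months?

22-30 months

Base offense level for unlicensed trading: 11.
§1 applies: 11 + 1 = 12.
§2 does not apply.
§3 applies: 12 + 3 = 15.
§4 applies: 15 − 3 = 12.
§5 applies (level before this adjustment is 12 < 15, so +1): 12 + 1 = 13.
§6 applies (level before this adjustment is 13 ≥ 13, so +3): 13 + 3 = 16.
Final offense level: 16.
Criminal history: 1 prior point → Category I (0-3).
Level 16 falls in the 16 band.
Grid: Level 16 × Category I = 22-30 months.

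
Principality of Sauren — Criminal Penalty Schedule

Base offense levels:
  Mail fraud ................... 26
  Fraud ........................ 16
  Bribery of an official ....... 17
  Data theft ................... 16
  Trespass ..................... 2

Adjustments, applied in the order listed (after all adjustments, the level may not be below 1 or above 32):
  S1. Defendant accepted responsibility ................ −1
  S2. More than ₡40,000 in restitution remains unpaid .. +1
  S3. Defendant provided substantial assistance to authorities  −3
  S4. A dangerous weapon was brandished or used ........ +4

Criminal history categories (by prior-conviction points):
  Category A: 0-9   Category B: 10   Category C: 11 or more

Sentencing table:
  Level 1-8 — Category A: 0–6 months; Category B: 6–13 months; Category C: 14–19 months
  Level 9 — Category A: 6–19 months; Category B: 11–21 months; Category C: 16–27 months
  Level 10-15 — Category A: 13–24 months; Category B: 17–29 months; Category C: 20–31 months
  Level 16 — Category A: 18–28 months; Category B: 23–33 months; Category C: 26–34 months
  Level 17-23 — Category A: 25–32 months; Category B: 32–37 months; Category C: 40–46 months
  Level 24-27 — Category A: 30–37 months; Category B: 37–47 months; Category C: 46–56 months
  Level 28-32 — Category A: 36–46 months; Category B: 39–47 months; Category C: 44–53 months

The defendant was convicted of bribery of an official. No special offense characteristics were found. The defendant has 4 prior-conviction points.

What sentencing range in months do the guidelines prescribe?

Base offense level for bribery of an official: 17.
Final offense level: 17.
Criminal history: 4 prior points → Category A (0-9).
Level 17 falls in the 17-23 band.
Grid: Level 17-23 × Category A = 25-32 months.

25-32 months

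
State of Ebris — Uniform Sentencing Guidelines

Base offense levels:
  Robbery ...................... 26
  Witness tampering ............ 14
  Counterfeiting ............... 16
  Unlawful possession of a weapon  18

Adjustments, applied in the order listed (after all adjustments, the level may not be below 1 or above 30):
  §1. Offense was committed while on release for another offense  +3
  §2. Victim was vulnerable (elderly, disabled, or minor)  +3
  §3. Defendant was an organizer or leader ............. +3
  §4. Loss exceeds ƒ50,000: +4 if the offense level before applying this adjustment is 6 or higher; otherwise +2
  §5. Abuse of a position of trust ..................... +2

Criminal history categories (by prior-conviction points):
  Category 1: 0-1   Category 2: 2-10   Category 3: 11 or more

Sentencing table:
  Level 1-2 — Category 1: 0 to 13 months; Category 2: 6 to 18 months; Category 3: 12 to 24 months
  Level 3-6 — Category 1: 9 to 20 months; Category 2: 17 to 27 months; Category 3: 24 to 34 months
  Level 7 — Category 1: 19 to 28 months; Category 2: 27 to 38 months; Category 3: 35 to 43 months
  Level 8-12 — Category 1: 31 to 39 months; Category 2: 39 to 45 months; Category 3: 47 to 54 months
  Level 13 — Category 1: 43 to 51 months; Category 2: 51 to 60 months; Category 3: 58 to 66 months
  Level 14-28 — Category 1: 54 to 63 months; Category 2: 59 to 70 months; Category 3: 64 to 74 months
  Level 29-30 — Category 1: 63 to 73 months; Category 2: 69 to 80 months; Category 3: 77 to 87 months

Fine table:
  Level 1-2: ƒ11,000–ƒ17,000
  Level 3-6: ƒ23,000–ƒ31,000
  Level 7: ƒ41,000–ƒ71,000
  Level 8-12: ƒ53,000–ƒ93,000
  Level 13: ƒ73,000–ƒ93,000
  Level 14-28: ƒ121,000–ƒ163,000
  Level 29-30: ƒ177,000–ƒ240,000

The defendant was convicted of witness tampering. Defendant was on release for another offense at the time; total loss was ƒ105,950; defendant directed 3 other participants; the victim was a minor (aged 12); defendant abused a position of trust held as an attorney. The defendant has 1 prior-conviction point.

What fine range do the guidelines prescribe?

ƒ177,000–ƒ240,000

Base offense level for witness tampering: 14.
§1 applies: 14 + 3 = 17.
§2 applies: 17 + 3 = 20.
§3 applies: 20 + 3 = 23.
§4 applies (level before this adjustment is 23 ≥ 6, so +4): 23 + 4 = 27.
§5 applies: 27 + 2 = 29.
Final offense level: 29.
Level 29 falls in the 29-30 band.
Fine table: Level 29-30 → ƒ177,000–ƒ240,000.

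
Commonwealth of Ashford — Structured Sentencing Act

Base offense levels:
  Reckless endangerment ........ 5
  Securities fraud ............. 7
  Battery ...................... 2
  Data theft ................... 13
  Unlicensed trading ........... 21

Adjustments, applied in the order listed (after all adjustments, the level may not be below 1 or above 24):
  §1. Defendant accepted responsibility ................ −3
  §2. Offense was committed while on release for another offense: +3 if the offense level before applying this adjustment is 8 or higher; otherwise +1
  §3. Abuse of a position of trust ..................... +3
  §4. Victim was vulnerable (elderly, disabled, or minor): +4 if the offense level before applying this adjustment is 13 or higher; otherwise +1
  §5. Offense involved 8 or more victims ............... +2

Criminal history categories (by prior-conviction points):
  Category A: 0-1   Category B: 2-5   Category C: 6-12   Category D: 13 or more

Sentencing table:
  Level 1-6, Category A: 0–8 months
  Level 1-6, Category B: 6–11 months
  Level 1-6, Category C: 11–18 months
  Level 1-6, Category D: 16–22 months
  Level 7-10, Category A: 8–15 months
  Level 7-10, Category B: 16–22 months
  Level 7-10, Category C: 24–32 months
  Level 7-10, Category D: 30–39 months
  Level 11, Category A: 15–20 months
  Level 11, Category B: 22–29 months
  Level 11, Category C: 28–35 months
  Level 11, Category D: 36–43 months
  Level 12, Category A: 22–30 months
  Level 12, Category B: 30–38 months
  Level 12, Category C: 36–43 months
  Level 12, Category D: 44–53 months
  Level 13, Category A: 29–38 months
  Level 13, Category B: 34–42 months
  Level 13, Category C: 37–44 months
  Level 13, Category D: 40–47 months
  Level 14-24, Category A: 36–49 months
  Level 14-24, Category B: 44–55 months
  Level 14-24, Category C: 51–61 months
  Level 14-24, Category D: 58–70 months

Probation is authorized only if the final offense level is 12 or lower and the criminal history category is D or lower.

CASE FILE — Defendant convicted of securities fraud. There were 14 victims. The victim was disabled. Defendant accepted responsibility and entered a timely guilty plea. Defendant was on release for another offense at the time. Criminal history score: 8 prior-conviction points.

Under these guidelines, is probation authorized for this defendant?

Yes

Base offense level for securities fraud: 7.
§1 applies: 7 − 3 = 4.
§2 applies (level before this adjustment is 4 < 8, so +1): 4 + 1 = 5.
§4 applies (level before this adjustment is 5 < 13, so +1): 5 + 1 = 6.
§5 applies: 6 + 2 = 8.
Final offense level: 8.
Criminal history: 8 prior points → Category C (6-12).
Level 8 falls in the 7-10 band.
Grid: Level 7-10 × Category C = 24-32 months.
Probation check: level 8 ≤ 12 and category C ≤ D → eligible.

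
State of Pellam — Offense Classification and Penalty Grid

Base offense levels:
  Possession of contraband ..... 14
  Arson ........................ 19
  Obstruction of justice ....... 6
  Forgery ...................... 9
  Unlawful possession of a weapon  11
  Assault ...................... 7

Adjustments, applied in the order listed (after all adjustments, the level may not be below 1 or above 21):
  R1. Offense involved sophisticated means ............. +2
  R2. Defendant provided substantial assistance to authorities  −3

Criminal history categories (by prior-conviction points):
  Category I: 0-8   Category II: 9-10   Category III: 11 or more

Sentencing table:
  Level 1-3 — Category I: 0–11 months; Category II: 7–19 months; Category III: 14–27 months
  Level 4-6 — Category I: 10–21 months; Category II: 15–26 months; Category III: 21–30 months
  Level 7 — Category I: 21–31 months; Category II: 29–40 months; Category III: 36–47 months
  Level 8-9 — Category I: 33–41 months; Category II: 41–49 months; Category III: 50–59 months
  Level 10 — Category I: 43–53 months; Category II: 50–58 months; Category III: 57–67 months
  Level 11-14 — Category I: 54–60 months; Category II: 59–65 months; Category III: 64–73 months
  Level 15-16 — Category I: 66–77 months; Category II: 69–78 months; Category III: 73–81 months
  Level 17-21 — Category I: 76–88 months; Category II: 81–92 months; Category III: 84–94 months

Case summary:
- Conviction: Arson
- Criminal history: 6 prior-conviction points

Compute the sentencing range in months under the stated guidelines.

Base offense level for arson: 19.
Final offense level: 19.
Criminal history: 6 prior points → Category I (0-8).
Level 19 falls in the 17-21 band.
Grid: Level 17-21 × Category I = 76-88 months.

76-88 months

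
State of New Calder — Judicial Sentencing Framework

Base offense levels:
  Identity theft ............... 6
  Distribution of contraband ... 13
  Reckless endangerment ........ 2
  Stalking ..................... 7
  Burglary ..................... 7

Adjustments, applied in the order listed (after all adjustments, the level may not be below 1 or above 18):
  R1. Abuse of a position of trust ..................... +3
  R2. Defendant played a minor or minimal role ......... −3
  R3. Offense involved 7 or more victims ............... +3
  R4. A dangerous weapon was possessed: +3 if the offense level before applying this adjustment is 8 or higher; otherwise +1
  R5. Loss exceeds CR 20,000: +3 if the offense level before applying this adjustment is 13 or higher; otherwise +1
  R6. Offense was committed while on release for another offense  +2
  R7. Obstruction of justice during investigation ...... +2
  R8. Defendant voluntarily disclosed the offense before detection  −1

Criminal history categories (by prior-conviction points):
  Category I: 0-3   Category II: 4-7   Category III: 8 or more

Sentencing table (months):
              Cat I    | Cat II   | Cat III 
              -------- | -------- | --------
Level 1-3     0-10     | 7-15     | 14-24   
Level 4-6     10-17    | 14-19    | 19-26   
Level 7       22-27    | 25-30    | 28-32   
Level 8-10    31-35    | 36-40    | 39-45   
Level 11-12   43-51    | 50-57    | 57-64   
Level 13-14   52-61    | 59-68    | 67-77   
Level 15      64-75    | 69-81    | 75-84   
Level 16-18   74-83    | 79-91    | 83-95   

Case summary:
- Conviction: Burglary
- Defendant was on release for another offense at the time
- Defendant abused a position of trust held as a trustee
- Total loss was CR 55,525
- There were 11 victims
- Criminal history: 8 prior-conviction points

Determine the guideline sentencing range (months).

Base offense level for burglary: 7.
R1 applies: 7 + 3 = 10.
R3 applies: 10 + 3 = 13.
R4 does not apply.
R5 applies (level before this adjustment is 13 ≥ 13, so +3): 13 + 3 = 16.
R6 applies: 16 + 2 = 18.
R8 does not apply.
Final offense level: 18.
Criminal history: 8 prior points → Category III (8+).
Level 18 falls in the 16-18 band.
Grid: Level 16-18 × Category III = 83-95 months.

83-95 months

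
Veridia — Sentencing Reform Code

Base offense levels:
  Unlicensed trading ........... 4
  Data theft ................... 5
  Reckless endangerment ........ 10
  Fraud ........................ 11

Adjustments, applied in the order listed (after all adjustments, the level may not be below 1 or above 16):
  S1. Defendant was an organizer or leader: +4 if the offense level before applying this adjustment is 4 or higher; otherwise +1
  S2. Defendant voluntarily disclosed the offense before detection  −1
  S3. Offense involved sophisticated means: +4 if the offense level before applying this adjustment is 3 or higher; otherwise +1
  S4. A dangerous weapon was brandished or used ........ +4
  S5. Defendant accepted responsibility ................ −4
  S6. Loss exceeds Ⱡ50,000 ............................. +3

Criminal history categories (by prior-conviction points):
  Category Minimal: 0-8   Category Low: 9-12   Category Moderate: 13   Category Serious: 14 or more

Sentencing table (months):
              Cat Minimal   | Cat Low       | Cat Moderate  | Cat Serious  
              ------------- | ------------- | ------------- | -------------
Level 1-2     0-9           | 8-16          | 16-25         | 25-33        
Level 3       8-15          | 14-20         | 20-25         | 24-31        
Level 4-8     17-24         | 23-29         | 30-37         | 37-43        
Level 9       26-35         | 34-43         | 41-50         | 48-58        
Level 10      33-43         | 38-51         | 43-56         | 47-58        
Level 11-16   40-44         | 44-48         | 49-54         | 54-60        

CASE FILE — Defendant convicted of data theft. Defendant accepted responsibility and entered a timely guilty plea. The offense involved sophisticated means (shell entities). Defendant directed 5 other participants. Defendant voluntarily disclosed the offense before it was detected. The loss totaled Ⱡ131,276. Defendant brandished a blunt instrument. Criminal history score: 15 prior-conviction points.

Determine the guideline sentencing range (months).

54-60 months

Base offense level for data theft: 5.
S1 applies (level before this adjustment is 5 ≥ 4, so +4): 5 + 4 = 9.
S2 applies: 9 − 1 = 8.
S3 applies (level before this adjustment is 8 ≥ 3, so +4): 8 + 4 = 12.
S4 applies: 12 + 4 = 16.
S5 applies: 16 − 4 = 12.
S6 applies: 12 + 3 = 15.
Final offense level: 15.
Criminal history: 15 prior points → Category Serious (14+).
Level 15 falls in the 11-16 band.
Grid: Level 11-16 × Category Serious = 54-60 months.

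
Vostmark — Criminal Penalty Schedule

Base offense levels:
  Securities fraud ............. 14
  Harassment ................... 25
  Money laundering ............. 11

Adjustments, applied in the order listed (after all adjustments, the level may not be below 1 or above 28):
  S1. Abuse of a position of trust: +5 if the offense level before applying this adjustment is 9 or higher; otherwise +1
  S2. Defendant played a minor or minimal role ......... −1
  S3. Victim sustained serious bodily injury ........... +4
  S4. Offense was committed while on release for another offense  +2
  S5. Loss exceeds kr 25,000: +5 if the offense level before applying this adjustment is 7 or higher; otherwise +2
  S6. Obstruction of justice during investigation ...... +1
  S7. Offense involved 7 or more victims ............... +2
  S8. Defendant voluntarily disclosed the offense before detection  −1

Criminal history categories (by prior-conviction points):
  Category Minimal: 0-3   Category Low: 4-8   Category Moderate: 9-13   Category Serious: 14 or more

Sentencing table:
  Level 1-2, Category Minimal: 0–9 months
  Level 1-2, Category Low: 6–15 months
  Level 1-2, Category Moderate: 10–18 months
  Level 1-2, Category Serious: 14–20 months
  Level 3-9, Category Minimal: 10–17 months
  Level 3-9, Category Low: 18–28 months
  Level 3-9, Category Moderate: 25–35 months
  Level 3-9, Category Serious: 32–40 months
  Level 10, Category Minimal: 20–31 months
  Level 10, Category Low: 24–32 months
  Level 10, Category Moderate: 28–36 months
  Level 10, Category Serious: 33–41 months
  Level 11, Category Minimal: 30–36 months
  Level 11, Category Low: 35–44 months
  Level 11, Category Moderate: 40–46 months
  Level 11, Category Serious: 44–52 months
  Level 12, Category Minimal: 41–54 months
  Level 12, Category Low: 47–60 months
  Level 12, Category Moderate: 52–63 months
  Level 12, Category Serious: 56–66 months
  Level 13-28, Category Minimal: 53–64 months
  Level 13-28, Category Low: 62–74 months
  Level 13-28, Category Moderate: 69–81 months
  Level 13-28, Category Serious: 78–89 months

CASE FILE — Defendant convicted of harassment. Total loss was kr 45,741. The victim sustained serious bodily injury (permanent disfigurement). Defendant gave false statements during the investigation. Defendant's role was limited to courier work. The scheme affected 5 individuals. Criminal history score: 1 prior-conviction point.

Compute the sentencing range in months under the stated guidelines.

Base offense level for harassment: 25.
S2 applies: 25 − 1 = 24.
S3 applies: 24 + 4 = 28.
S4 does not apply.
S5 applies (level before this adjustment is 28 ≥ 7, so +5): 28 + 5 = 33.
S6 applies: 33 + 1 = 34.
S7 does not apply.
Level 34 exceeds the maximum of 28; capped at 28.
Final offense level: 28.
Criminal history: 1 prior point → Category Minimal (0-3).
Level 28 falls in the 13-28 band.
Grid: Level 13-28 × Category Minimal = 53-64 months.

53-64 months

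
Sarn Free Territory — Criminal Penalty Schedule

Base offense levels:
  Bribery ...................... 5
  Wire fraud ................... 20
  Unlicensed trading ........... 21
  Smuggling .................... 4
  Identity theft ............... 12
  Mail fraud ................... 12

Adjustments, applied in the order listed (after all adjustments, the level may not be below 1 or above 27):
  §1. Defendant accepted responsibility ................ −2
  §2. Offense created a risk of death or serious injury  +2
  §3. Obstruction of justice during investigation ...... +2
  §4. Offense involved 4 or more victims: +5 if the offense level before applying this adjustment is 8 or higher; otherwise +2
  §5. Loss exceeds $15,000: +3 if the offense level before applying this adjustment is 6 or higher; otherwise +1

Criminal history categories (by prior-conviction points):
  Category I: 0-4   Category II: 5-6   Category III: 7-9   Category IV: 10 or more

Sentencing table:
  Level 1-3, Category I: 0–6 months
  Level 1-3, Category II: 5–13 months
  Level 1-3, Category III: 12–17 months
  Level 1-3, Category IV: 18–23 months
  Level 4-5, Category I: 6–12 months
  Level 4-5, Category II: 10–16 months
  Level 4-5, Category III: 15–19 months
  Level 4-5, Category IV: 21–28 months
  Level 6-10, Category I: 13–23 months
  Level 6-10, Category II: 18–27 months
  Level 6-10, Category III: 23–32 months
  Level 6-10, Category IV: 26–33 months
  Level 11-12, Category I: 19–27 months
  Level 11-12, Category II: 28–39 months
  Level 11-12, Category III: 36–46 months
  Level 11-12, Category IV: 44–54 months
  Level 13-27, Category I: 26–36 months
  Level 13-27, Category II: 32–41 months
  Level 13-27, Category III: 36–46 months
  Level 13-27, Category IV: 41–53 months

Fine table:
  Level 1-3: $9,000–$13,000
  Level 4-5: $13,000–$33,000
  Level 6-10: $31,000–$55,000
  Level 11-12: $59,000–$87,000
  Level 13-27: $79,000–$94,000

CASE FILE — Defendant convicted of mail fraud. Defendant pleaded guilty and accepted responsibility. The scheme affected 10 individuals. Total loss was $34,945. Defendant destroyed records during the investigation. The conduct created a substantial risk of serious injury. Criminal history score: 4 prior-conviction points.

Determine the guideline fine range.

Base offense level for mail fraud: 12.
§1 applies: 12 − 2 = 10.
§2 applies: 10 + 2 = 12.
§3 applies: 12 + 2 = 14.
§4 applies (level before this adjustment is 14 ≥ 8, so +5): 14 + 5 = 19.
§5 applies (level before this adjustment is 19 ≥ 6, so +3): 19 + 3 = 22.
Final offense level: 22.
Level 22 falls in the 13-27 band.
Fine table: Level 13-27 → $79,000–$94,000.

$79,000–$94,000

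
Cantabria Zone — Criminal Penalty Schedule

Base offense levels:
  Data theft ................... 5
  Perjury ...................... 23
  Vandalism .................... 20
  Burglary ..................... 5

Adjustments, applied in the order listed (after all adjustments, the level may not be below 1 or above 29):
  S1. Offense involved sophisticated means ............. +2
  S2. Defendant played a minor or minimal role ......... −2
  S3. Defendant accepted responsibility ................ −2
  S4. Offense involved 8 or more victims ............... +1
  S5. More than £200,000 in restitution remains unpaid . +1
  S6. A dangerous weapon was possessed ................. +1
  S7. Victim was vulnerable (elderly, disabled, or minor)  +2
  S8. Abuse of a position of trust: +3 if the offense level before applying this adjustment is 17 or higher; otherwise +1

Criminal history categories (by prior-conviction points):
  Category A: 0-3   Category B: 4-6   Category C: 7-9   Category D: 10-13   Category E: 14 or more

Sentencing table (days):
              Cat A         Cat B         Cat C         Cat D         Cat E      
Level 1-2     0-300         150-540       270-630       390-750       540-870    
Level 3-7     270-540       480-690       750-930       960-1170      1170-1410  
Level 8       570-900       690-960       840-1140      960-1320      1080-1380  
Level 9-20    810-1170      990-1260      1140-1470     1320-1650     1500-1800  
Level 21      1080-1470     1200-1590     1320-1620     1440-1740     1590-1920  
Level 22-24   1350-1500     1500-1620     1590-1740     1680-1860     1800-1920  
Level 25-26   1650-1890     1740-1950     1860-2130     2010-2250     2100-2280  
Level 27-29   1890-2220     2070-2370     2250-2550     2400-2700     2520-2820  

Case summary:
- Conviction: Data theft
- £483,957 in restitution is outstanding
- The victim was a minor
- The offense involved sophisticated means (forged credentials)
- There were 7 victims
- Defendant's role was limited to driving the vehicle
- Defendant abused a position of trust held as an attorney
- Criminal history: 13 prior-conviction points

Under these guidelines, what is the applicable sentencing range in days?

1320-1650 days

Base offense level for data theft: 5.
S1 applies: 5 + 2 = 7.
S2 applies: 7 − 2 = 5.
S3 does not apply.
S4 does not apply.
S5 applies: 5 + 1 = 6.
S7 applies: 6 + 2 = 8.
S8 applies (level before this adjustment is 8 < 17, so +1): 8 + 1 = 9.
Final offense level: 9.
Criminal history: 13 prior points → Category D (10-13).
Level 9 falls in the 9-20 band.
Grid: Level 9-20 × Category D = 1320-1650 days.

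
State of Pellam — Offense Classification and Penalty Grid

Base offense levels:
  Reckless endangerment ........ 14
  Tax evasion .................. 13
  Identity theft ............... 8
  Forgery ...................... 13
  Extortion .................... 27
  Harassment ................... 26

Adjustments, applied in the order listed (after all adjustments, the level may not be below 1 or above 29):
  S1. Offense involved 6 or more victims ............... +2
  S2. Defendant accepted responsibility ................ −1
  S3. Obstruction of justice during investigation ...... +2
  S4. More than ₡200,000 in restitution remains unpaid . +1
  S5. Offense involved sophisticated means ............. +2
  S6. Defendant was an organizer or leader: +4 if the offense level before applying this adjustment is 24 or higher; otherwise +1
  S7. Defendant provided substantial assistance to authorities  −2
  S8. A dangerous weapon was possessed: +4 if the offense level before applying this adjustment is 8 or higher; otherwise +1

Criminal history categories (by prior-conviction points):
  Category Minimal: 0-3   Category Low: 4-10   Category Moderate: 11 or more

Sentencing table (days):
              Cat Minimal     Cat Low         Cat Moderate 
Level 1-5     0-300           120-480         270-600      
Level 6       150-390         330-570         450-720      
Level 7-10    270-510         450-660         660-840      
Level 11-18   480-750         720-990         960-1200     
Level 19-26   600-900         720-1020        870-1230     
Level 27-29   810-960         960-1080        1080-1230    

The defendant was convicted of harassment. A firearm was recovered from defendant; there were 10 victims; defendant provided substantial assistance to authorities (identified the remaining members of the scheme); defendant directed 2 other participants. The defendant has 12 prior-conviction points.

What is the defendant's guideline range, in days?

1080-1230 days

Base offense level for harassment: 26.
S1 applies: 26 + 2 = 28.
S4 does not apply.
S6 applies (level before this adjustment is 28 ≥ 24, so +4): 28 + 4 = 32.
S7 applies: 32 − 2 = 30.
S8 applies (level before this adjustment is 30 ≥ 8, so +4): 30 + 4 = 34.
Level 34 exceeds the maximum of 29; capped at 29.
Final offense level: 29.
Criminal history: 12 prior points → Category Moderate (11+).
Level 29 falls in the 27-29 band.
Grid: Level 27-29 × Category Moderate = 1080-1230 days.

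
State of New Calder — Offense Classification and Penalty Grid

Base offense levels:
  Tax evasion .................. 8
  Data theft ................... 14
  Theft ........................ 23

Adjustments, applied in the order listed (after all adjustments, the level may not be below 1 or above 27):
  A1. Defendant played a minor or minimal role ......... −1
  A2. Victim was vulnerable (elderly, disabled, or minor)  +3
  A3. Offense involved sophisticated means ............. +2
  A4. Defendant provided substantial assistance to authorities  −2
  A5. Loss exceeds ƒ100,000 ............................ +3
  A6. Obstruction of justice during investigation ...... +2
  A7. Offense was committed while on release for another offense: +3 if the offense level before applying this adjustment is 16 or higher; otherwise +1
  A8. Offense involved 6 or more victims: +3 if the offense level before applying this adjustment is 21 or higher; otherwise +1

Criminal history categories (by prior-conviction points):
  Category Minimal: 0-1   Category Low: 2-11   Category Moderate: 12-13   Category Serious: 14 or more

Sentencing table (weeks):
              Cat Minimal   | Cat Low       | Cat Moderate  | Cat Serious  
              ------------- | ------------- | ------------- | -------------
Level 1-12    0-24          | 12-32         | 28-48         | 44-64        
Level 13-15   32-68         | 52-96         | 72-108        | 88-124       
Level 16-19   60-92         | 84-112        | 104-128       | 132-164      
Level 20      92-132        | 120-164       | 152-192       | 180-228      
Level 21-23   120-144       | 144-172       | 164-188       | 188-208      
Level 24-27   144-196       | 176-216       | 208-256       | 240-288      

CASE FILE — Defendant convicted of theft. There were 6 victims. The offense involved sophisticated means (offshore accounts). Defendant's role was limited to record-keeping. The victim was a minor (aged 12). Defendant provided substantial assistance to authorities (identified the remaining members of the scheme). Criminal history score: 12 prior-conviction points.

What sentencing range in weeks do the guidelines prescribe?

208-256 weeks

Base offense level for theft: 23.
A1 applies: 23 − 1 = 22.
A2 applies: 22 + 3 = 25.
A3 applies: 25 + 2 = 27.
A4 applies: 27 − 2 = 25.
A7 does not apply.
A8 applies (level before this adjustment is 25 ≥ 21, so +3): 25 + 3 = 28.
Level 28 exceeds the maximum of 27; capped at 27.
Final offense level: 27.
Criminal history: 12 prior points → Category Moderate (12-13).
Level 27 falls in the 24-27 band.
Grid: Level 24-27 × Category Moderate = 208-256 weeks.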